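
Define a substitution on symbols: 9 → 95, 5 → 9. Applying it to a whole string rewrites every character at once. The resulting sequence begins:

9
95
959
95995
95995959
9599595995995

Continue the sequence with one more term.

Rewriting the 13 symbols of 9599595995995 one by one yields 95 9 95 95 9 95 9 95 95 9 95 95 9; concatenated:

959959599599595995959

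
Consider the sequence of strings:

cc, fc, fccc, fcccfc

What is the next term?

From term 3 onward, concatenate the last term with the second-to-last: fc·cc = fccc, fccc·fc = fcccfc, …
So term 5 is fcccfc·fccc.

fcccfcfccc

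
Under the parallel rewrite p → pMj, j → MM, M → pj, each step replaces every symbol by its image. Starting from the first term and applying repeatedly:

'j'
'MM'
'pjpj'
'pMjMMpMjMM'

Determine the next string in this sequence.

pMjpjMMpjpjpMjpjMMpjpj

Apply φ to pMjMMpMjMM symbol by symbol: p→pMj, M→pj, j→MM, M→pj, M→pj, p→pMj, M→pj, j→MM, M→pj, M→pj; joined: pMj pj MM pj pj pMj pj MM pj pj.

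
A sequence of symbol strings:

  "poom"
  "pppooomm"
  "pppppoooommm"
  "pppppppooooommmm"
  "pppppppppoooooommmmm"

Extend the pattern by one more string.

pppppppppppooooooommmmmm

Term n consists of 2n-1 p's, followed by n+1 o's, followed by n m's (n = 1, 2, …).
For the next term, n = 6, so the run lengths are 11, 7, 6.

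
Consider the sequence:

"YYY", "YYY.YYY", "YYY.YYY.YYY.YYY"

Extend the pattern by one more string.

YYY.YYY.YYY.YYY.YYY.YYY.YYY.YYY

Every step duplicates the string with '.' between the halves.
So the next term is two copies of YYY.YYY.YYY.YYY with '.' between the halves.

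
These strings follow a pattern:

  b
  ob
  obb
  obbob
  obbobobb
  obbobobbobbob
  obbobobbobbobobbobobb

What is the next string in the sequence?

From term 3 onward, concatenate the last term with the second-to-last: ob·b = obb, obb·ob = obbob, …
Continuing: obbobobbobbobobbobobb · obbobobbobbob gives term 8.

obbobobbobbobobbobobbobbobobbobbob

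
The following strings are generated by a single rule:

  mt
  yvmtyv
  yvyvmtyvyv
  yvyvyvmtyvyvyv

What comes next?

yvyvyvyvmtyvyvyvyv

Every step adds yv to the front and yv to the end of the previous string.
One more step from yvyvyvmtyvyvyv gives the answer.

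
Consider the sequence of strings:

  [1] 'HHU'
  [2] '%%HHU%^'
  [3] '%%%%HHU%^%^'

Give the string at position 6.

Every step adds %% to the front and %^ to the end of the previous string.
From %%%%HHU%^%^, 3 further steps: %%%%HHU%^%^ → %%%%%%HHU%^%^%^ → %%%%%%%%HHU%^%^%^%^ → (answer).

%%%%%%%%%%HHU%^%^%^%^%^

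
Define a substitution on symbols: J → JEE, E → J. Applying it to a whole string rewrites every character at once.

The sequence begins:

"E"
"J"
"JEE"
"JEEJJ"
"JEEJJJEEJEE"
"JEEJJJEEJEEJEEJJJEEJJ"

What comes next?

Rewriting the 21 symbols of JEEJJJEEJEEJEEJJJEEJJ one by one yields JEE J J JEE JEE JEE J J JEE J J JEE J J JEE JEE JEE J J JEE JEE; concatenated:

JEEJJJEEJEEJEEJJJEEJJJEEJJJEEJEEJEEJJJEEJEE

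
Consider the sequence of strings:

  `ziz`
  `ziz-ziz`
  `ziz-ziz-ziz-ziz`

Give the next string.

s(k+1) = s(k)·-·s(k) — each term doubles the last with '-' between the halves.
Doubling ziz-ziz-ziz-ziz with '-' between the halves:

ziz-ziz-ziz-ziz-ziz-ziz-ziz-ziz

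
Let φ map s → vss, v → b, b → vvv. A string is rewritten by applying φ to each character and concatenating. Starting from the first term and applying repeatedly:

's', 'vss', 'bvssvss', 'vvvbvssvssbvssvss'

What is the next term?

Rewriting the 17 symbols of vvvbvssvssbvssvss one by one yields b b b vvv b vss vss b vss vss vvv b vss vss b vss vss; concatenated:

bbbvvvbvssvssbvssvssvvvbvssvssbvssvss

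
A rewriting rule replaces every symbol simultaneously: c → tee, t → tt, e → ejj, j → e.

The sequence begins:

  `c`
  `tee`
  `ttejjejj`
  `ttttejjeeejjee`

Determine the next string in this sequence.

φ(ttttejjeeejjee) expands symbol-by-symbol to tt tt tt tt ejj e e ejj ejj ejj e e ejj ejj; joining the 14 pieces gives the next term.

ttttttttejjeeejjejjejjeeejjejj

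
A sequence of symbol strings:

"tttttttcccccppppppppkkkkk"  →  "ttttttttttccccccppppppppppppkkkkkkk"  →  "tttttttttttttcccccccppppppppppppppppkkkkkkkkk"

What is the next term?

ttttttttttttttttccccccccppppppppppppppppppppkkkkkkkkkkk

Term n consists of 3n+1 t's, followed by n+3 c's, followed by 4n p's, followed by 2n+1 k's, where the shown terms are n = 2, 3, 4.
At n = 5 the blocks have lengths 16, 8, 20, 11.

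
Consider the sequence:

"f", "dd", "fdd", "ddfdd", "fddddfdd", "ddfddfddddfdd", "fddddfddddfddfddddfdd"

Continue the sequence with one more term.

ddfddfddddfddfddddfddddfddfddddfdd

Each term (from the third on) is the two preceding terms concatenated in order: term 3 = f·dd = fdd.
So term 8 is ddfddfddddfdd·fddddfddddfddfddddfdd.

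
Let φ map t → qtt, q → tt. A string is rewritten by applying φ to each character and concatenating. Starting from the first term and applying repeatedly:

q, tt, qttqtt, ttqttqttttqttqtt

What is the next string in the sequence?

Applying the rule to each of the 16 symbols of ttqttqttttqttqtt gives the pieces qtt qtt tt qtt qtt tt qtt qtt qtt qtt tt qtt qtt tt qtt qtt, which concatenate to the answer.

qttqttttqttqttttqttqttqttqttttqttqttttqttqtt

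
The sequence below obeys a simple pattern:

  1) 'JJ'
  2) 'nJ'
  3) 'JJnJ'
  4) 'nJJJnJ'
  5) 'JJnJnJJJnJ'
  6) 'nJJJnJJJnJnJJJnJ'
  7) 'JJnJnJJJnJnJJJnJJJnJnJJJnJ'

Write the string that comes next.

nJJJnJJJnJnJJJnJJJnJnJJJnJnJJJnJJJnJnJJJnJ

From term 3 onward, concatenate the second-to-last term with the last: JJ·nJ = JJnJ, nJ·JJnJ = nJJJnJ, …
Continuing: nJJJnJJJnJnJJJnJ · JJnJnJJJnJnJJJnJJJnJnJJJnJ gives term 8.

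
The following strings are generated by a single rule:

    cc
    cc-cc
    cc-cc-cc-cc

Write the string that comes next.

Every step duplicates the string with '-' between the halves.
So the next term is two copies of cc-cc-cc-cc with '-' between the halves.

cc-cc-cc-cc-cc-cc-cc-cc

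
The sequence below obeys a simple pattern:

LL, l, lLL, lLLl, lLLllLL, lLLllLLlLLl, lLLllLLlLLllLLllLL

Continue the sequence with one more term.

lLLllLLlLLllLLllLLlLLllLLlLLl

From term 3 onward, concatenate the last term with the second-to-last: l·LL = lLL, lLL·l = lLLl, …
Continuing: lLLllLLlLLllLLllLL · lLLllLLlLLl gives term 8.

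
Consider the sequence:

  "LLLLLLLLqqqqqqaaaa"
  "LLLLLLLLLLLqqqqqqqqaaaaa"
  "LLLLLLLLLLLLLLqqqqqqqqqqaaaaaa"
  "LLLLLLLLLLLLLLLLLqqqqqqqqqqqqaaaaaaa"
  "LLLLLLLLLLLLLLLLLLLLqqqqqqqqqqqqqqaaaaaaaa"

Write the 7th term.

LLLLLLLLLLLLLLLLLLLLLLLLLLqqqqqqqqqqqqqqqqqqaaaaaaaaaa

Each string has the form L^{3n+2} q^{2n+2} a^{n+2}, where the shown terms are n = 2, 3, 4, 5, 6.
At n = 8 the blocks have lengths 26, 18, 10.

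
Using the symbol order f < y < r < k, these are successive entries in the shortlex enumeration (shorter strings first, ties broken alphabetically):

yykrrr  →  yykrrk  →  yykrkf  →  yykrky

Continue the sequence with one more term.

yykrkr

Find the rightmost character of yykrky below k, bump it to the next letter, and reset everything to its right to f.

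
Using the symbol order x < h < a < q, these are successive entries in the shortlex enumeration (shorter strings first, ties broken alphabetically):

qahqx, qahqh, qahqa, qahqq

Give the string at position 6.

Continuing the enumeration 2 steps past qahqq: qahqq → qaaxx → (answer).

qaaxh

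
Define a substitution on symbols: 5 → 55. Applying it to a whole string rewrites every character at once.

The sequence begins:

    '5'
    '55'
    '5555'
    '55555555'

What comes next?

Apply φ to 55555555 symbol by symbol: 5→55, 5→55, 5→55, 5→55, 5→55, 5→55, 5→55, 5→55; joined: 55 55 55 55 55 55 55 55.

5555555555555555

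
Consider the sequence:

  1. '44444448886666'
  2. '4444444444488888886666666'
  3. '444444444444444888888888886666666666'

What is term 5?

Reading off run lengths: 4 runs 7, 11, 15; 8 runs 3, 7, 11; 6 runs 4, 7, 10 — each is linear in n (n = 1, 2, …).
For term 5, n = 5, so the run lengths are 23, 19, 16.

4444444444444444444444488888888888888888886666666666666666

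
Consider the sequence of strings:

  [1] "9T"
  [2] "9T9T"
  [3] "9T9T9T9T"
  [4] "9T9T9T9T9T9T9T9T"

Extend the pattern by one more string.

Each string is two copies of the previous one concatenated.
One more doubling of 9T9T9T9T9T9T9T9T gives the answer.

9T9T9T9T9T9T9T9T9T9T9T9T9T9T9T9T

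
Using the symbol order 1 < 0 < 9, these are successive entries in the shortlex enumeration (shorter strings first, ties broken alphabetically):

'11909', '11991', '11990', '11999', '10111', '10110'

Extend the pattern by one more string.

The successor of 10110 increments the rightmost position that isn't already 9 and resets every position after it to 1.

10119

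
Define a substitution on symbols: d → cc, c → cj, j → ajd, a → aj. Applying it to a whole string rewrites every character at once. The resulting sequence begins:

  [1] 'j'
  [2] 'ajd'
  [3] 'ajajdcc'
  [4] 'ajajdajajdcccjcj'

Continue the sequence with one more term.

ajajdajajdccajajdajajdcccjcjcjajdcjajd

Applying the rule to each of the 16 symbols of ajajdajajdcccjcj gives the pieces aj ajd aj ajd cc aj ajd aj ajd cc cj cj cj ajd cj ajd, which concatenate to the answer.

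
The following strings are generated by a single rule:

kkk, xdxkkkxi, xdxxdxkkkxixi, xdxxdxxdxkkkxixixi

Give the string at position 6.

Each term wraps the previous one in xdx on the left and xi on the right.
From xdxxdxxdxkkkxixixi, 2 further steps: xdxxdxxdxkkkxixixi → xdxxdxxdxxdxkkkxixixixi → (answer).

xdxxdxxdxxdxxdxkkkxixixixixi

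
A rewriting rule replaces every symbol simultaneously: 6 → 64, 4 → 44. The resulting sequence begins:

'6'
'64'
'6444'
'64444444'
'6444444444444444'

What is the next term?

Rewriting the 16 symbols of 6444444444444444 one by one yields 64 44 44 44 44 44 44 44 44 44 44 44 44 44 44 44; concatenated:

64444444444444444444444444444444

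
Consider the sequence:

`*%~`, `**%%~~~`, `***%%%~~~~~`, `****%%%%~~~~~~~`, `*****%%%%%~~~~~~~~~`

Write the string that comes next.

Each string has the form *^{n} %^{n} ~^{2n-1} (n = 1, 2, …).
At n = 6 the blocks have lengths 6, 6, 11.

******%%%%%%~~~~~~~~~~~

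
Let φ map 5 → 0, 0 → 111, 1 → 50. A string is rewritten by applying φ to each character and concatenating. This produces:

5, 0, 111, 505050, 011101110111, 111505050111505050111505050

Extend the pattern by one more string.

505050011101110111505050011101110111505050011101110111

Applying the rule to each of the 27 symbols of 111505050111505050111505050 gives the pieces 50 50 50 0 111 0 111 0 111 50 50 50 0 111 0 111 0 111 50 50 50 0 111 0 111 0 111, which concatenate to the answer.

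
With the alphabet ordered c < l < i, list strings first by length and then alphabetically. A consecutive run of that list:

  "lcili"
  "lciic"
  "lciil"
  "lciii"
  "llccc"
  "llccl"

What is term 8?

Advancing 2 positions from llccl through llccl → llcci reaches term 8.

llclc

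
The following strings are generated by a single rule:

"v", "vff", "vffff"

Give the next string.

vffffff

Each term is the previous one with ff appended.
One more step from vffff gives the answer.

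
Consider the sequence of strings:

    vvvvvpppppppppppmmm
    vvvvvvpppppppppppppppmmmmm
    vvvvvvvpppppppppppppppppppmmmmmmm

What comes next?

vvvvvvvvpppppppppppppppppppppppmmmmmmmmm

Reading off run lengths: v runs 5, 6, 7; p runs 11, 15, 19; m runs 3, 5, 7 — each is linear in n, where the shown terms are n = 2, 3, 4.
Setting n = 5 gives 8, 23, 9 characters in each block.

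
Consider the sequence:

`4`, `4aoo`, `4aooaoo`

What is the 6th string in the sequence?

4aooaooaooaooaoo

The strings grow by a fixed suffix aoo each time.
From 4aooaoo, 3 further steps: 4aooaoo → 4aooaooaoo → 4aooaooaooaoo → (answer).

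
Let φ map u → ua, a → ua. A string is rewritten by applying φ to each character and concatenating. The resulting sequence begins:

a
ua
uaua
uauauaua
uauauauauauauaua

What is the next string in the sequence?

uauauauauauauauauauauauauauauaua

Replace each of the 16 characters of uauauauauauauaua in place — ua ua ua ua ua ua ua ua ua ua ua ua ua ua ua ua — and concatenate.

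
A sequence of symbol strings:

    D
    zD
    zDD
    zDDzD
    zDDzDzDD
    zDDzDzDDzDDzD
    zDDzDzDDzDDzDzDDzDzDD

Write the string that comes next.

From term 3 onward, concatenate the last term with the second-to-last: zD·D = zDD, zDD·zD = zDDzD, …
The next term joins zDDzDzDDzDDzDzDDzDzDD and zDDzDzDDzDDzD.

zDDzDzDDzDDzDzDDzDzDDzDDzDzDDzDDzD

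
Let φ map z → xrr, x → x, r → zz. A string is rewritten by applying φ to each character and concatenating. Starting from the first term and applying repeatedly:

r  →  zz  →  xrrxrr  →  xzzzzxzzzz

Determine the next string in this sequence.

Expanding xzzzzxzzzz: x→x, z→xrr, z→xrr, z→xrr, z→xrr, x→x, z→xrr, z→xrr, z→xrr, z→xrr. Concatenated: x xrr xrr xrr xrr x xrr xrr xrr xrr.

xxrrxrrxrrxrrxxrrxrrxrrxrr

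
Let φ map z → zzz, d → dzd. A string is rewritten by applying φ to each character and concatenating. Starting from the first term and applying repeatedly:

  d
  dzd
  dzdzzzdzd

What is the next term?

dzdzzzdzdzzzzzzzzzdzdzzzdzd

Expanding dzdzzzdzd: d→dzd, z→zzz, d→dzd, z→zzz, z→zzz, z→zzz, d→dzd, z→zzz, d→dzd. Concatenated: dzd zzz dzd zzz zzz zzz dzd zzz dzd.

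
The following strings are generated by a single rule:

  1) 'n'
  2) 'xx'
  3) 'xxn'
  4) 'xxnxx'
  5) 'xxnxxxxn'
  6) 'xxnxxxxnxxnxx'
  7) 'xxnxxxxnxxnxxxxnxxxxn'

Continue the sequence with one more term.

From term 3 onward, concatenate the last term with the second-to-last: xx·n = xxn, xxn·xx = xxnxx, …
The next term joins xxnxxxxnxxnxxxxnxxxxn and xxnxxxxnxxnxx.

xxnxxxxnxxnxxxxnxxxxnxxnxxxxnxxnxx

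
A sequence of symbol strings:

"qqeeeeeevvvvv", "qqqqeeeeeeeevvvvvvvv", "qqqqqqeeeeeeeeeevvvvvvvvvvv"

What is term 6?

qqqqqqqqqqqqeeeeeeeeeeeeeeeevvvvvvvvvvvvvvvvvvvv

Reading off run lengths: q runs 2, 4, 6; e runs 6, 8, 10; v runs 5, 8, 11 — each is linear in n, where the shown terms are n = 2, 3, 4.
Setting n = 7 gives 12, 16, 20 characters in each block.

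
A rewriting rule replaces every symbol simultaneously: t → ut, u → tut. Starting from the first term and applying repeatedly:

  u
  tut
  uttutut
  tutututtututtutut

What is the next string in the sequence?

Applying the rule to each of the 17 symbols of tutututtututtutut gives the pieces ut tut ut tut ut tut ut ut tut ut tut ut ut tut ut tut ut, which concatenate to the answer.

uttututtututtutututtututtutututtututtutut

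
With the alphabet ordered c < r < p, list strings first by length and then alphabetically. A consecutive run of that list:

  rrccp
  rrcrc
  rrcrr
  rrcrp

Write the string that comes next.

rrcpc

Find the rightmost character of rrcrp below p, bump it to the next letter, and reset everything to its right to c.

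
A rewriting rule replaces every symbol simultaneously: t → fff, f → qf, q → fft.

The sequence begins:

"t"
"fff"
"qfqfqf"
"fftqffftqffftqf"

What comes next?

qfqfffffftqfqfqfffffftqfqfqfffffftqf

Applying the rule to each of the 15 symbols of fftqffftqffftqf gives the pieces qf qf fff fft qf qf qf fff fft qf qf qf fff fft qf, which concatenate to the answer.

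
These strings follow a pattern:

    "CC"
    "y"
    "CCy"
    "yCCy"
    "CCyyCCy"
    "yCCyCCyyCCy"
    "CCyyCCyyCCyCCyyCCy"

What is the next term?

From term 3 onward, concatenate the second-to-last term with the last: CC·y = CCy, y·CCy = yCCy, …
So term 8 is yCCyCCyyCCy·CCyyCCyyCCyCCyyCCy.

yCCyCCyyCCyCCyyCCyyCCyCCyyCCy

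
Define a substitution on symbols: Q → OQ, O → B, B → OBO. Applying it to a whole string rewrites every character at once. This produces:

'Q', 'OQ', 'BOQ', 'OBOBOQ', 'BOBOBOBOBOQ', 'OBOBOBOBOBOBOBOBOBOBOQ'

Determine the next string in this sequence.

BOBOBOBOBOBOBOBOBOBOBOBOBOBOBOBOBOBOBOBOBOQ

φ(OBOBOBOBOBOBOBOBOBOBOQ) expands symbol-by-symbol to B OBO B OBO B OBO B OBO B OBO B OBO B OBO B OBO B OBO B OBO B OQ; joining the 22 pieces gives the next term.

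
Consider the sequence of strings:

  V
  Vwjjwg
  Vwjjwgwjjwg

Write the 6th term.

Vwjjwgwjjwgwjjwgwjjwgwjjwg

Every step adds wjjwg to the end: s(k+1) = s(k)·wjjwg.
From Vwjjwgwjjwg, 3 further steps: Vwjjwgwjjwg → Vwjjwgwjjwgwjjwg → Vwjjwgwjjwgwjjwgwjjwg → (answer).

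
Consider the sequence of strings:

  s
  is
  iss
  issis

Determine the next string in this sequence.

From term 3 onward, concatenate the last term with the second-to-last: is·s = iss, iss·is = issis, …
The next term joins issis and iss.

issisiss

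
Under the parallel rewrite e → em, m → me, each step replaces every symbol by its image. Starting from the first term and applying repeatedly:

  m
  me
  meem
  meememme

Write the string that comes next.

meememmeemmemeem

Rewriting each symbol of meememme: m→me, e→em, e→em, m→me, e→em, m→me, m→me, e→em, which concatenates to me em em me em me me em.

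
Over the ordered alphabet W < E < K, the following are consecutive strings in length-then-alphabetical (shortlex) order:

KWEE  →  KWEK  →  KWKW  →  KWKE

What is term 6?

Advancing 2 positions from KWKE through KWKE → KWKK reaches term 6.

KEWW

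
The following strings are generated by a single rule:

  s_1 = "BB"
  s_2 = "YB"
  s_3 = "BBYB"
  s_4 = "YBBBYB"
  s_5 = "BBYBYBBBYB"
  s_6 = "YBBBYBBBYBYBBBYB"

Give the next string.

Each term (from the third on) is the two preceding terms concatenated in order: term 3 = BB·YB = BBYB.
The next term joins BBYBYBBBYB and YBBBYBBBYBYBBBYB.

BBYBYBBBYBYBBBYBBBYBYBBBYB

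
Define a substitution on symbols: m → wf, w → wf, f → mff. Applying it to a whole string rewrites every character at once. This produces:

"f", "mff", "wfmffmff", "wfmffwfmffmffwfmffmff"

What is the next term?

Rewriting the 21 symbols of wfmffwfmffmffwfmffmff one by one yields wf mff wf mff mff wf mff wf mff mff wf mff mff wf mff wf mff mff wf mff mff; concatenated:

wfmffwfmffmffwfmffwfmffmffwfmffmffwfmffwfmffmffwfmffmff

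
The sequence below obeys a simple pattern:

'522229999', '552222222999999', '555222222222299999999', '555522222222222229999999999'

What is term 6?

555555222222222222222222299999999999999

The n-th term is n 5's then 3n+1 2's then 2n+2 9's (n = 1, 2, …).
At n = 6 the blocks have lengths 6, 19, 14.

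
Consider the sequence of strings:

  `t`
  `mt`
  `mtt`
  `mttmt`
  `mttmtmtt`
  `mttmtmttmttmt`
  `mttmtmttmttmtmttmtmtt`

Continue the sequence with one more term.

Each term (from the third on) is the previous term followed by the one before it: term 3 = mt·t = mtt.
Continuing: mttmtmttmttmtmttmtmtt · mttmtmttmttmt gives term 8.

mttmtmttmttmtmttmtmttmttmtmttmttmt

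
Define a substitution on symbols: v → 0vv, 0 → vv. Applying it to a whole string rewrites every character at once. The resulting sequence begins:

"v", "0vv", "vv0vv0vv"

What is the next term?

Expanding vv0vv0vv: v→0vv, v→0vv, 0→vv, v→0vv, v→0vv, 0→vv, v→0vv, v→0vv. Concatenated: 0vv 0vv vv 0vv 0vv vv 0vv 0vv.

0vv0vvvv0vv0vvvv0vv0vv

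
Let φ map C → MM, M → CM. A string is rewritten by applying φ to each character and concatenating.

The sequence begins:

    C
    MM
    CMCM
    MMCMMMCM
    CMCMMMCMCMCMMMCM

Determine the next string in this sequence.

Rewriting the 16 symbols of CMCMMMCMCMCMMMCM one by one yields MM CM MM CM CM CM MM CM MM CM MM CM CM CM MM CM; concatenated:

MMCMMMCMCMCMMMCMMMCMMMCMCMCMMMCM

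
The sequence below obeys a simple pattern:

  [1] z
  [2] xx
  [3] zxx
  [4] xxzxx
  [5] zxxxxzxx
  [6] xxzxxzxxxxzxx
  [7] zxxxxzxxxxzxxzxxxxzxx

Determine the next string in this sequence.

From term 3 onward, concatenate the second-to-last term with the last: z·xx = zxx, xx·zxx = xxzxx, …
Continuing: xxzxxzxxxxzxx · zxxxxzxxxxzxxzxxxxzxx gives term 8.

xxzxxzxxxxzxxzxxxxzxxxxzxxzxxxxzxx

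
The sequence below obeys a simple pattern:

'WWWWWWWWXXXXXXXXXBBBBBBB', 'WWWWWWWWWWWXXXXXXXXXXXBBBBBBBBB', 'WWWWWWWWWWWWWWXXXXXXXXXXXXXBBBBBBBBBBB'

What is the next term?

WWWWWWWWWWWWWWWWWXXXXXXXXXXXXXXXBBBBBBBBBBBBB

Each string has the form W^{3n-1} X^{2n+3} B^{2n+1}, where the shown terms are n = 3, 4, 5.
At n = 6 the blocks have lengths 17, 15, 13.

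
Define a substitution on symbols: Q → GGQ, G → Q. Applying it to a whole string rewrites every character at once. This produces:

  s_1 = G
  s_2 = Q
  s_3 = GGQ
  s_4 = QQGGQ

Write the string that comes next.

Rewriting each symbol of QQGGQ: Q→GGQ, Q→GGQ, G→Q, G→Q, Q→GGQ, which concatenates to GGQ GGQ Q Q GGQ.

GGQGGQQQGGQ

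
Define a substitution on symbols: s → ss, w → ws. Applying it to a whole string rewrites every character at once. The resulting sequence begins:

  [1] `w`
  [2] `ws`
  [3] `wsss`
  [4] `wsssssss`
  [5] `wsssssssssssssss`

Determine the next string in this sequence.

wsssssssssssssssssssssssssssssss

φ(wsssssssssssssss) expands symbol-by-symbol to ws ss ss ss ss ss ss ss ss ss ss ss ss ss ss ss; joining the 16 pieces gives the next term.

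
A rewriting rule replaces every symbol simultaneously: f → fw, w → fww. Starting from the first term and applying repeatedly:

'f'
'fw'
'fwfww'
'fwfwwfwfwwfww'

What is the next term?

fwfwwfwfwwfwwfwfwwfwfwwfwwfwfwwfww

Applying the rule to each of the 13 symbols of fwfwwfwfwwfww gives the pieces fw fww fw fww fww fw fww fw fww fww fw fww fww, which concatenate to the answer.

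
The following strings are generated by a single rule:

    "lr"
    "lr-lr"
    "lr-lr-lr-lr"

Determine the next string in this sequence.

lr-lr-lr-lr-lr-lr-lr-lr

Each string is two copies of the previous one joined by '-'.
One more doubling of lr-lr-lr-lr gives the answer.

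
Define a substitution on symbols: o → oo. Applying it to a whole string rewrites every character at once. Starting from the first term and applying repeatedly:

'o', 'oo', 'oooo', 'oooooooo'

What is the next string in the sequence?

Rewriting each symbol of oooooooo: o→oo, o→oo, o→oo, o→oo, o→oo, o→oo, o→oo, o→oo, which concatenates to oo oo oo oo oo oo oo oo.

oooooooooooooooo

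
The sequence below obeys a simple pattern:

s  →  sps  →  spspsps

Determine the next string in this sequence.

s(k+1) = s(k)·p·s(k) — each term doubles the last with 'p' between the halves.
One more doubling of spspsps gives the answer.

spspspspspspsps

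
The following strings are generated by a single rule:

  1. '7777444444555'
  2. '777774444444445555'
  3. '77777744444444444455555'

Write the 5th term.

Each string has the form 7^{n+2} 4^{3n} 5^{n+1}, where the shown terms are n = 2, 3, 4.
For term 5, n = 6, so the run lengths are 8, 18, 7.

777777774444444444444444445555555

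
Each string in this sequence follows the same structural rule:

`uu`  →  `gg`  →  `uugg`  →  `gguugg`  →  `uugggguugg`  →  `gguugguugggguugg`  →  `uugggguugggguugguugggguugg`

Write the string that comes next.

gguugguugggguugguugggguugggguugguugggguugg

Each term (from the third on) is the two preceding terms concatenated in order: term 3 = uu·gg = uugg.
Continuing: gguugguugggguugg · uugggguugggguugguugggguugg gives term 8.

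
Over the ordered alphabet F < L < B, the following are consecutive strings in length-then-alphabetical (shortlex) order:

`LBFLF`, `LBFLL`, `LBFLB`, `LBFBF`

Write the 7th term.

LBLFF

Continuing the enumeration 3 steps past LBFBF: LBFBF → LBFBL → LBFBB → (answer).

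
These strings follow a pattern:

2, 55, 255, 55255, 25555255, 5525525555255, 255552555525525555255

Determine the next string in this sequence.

From term 3 onward, concatenate the second-to-last term with the last: 2·55 = 255, 55·255 = 55255, …
So term 8 is 5525525555255·255552555525525555255.

5525525555255255552555525525555255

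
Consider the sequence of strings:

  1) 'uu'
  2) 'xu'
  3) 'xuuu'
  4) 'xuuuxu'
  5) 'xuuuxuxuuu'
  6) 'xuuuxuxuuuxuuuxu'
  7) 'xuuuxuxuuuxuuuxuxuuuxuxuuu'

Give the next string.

xuuuxuxuuuxuuuxuxuuuxuxuuuxuuuxuxuuuxuuuxu

This is a Fibonacci-style word recurrence s(k) = s(k−1)·s(k−2): e.g. xu·uu = xuuu.
The next term joins xuuuxuxuuuxuuuxuxuuuxuxuuu and xuuuxuxuuuxuuuxu.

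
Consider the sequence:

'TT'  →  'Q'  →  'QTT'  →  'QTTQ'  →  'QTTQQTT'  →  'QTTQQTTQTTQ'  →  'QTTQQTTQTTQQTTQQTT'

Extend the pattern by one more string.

Each term (from the third on) is the previous term followed by the one before it: term 3 = Q·TT = QTT.
Continuing: QTTQQTTQTTQQTTQQTT · QTTQQTTQTTQ gives term 8.

QTTQQTTQTTQQTTQQTTQTTQQTTQTTQ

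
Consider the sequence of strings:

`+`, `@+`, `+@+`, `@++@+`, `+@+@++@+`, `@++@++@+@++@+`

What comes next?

+@+@++@+@++@++@+@++@+

This is a Fibonacci-style word recurrence s(k) = s(k−2)·s(k−1): e.g. +·@+ = +@+.
The next term joins +@+@++@+ and @++@++@+@++@+.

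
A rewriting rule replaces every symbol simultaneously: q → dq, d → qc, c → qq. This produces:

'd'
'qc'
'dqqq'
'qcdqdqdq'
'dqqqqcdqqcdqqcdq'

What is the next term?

qcdqdqdqdqqqqcdqdqqqqcdqdqqqqcdq

φ(dqqqqcdqqcdqqcdq) expands symbol-by-symbol to qc dq dq dq dq qq qc dq dq qq qc dq dq qq qc dq; joining the 16 pieces gives the next term.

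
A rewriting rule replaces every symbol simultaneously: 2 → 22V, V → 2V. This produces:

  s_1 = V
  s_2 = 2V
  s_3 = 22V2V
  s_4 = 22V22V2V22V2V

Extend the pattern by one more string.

22V22V2V22V22V2V22V2V22V22V2V22V2V

φ(22V22V2V22V2V) expands symbol-by-symbol to 22V 22V 2V 22V 22V 2V 22V 2V 22V 22V 2V 22V 2V; joining the 13 pieces gives the next term.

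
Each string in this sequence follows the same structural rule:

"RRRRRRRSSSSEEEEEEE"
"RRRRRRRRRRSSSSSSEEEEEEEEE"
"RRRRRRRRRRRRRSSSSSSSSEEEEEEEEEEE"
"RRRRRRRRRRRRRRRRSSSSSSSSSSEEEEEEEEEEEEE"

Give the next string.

Reading off run lengths: R runs 7, 10, 13, 16; S runs 4, 6, 8, 10; E runs 7, 9, 11, 13 — each is linear in n, where the shown terms are n = 2, 3, 4, 5.
Setting n = 6 gives 19, 12, 15 characters in each block.

RRRRRRRRRRRRRRRRRRRSSSSSSSSSSSSEEEEEEEEEEEEEEE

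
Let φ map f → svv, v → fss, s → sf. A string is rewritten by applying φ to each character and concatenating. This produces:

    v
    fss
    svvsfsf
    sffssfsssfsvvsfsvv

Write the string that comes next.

φ(sffssfsssfsvvsfsvv) expands symbol-by-symbol to sf svv svv sf sf svv sf sf sf svv sf fss fss sf svv sf fss fss; joining the 18 pieces gives the next term.

sfsvvsvvsfsfsvvsfsfsfsvvsffssfsssfsvvsffssfss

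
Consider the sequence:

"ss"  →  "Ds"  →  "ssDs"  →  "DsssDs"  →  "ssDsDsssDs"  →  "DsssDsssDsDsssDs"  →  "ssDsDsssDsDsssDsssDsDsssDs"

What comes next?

This is a Fibonacci-style word recurrence s(k) = s(k−2)·s(k−1): e.g. ss·Ds = ssDs.
The next term joins DsssDsssDsDsssDs and ssDsDsssDsDsssDsssDsDsssDs.

DsssDsssDsDsssDsssDsDsssDsDsssDsssDsDsssDs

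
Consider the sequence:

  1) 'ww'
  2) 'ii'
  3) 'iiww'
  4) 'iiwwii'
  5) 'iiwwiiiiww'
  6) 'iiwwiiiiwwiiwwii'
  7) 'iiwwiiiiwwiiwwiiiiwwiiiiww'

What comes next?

iiwwiiiiwwiiwwiiiiwwiiiiwwiiwwiiiiwwiiwwii

From term 3 onward, concatenate the last term with the second-to-last: ii·ww = iiww, iiww·ii = iiwwii, …
The next term joins iiwwiiiiwwiiwwiiiiwwiiiiww and iiwwiiiiwwiiwwii.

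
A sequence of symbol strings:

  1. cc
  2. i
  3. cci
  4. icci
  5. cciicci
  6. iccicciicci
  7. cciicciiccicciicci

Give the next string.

This is a Fibonacci-style word recurrence s(k) = s(k−2)·s(k−1): e.g. cc·i = cci.
So term 8 is iccicciicci·cciicciiccicciicci.

iccicciiccicciicciiccicciicci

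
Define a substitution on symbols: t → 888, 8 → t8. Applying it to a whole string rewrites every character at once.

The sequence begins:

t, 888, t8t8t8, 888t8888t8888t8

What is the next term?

t8t8t8888t8t8t8t8888t8t8t8t8888t8

Applying the rule to each of the 15 symbols of 888t8888t8888t8 gives the pieces t8 t8 t8 888 t8 t8 t8 t8 888 t8 t8 t8 t8 888 t8, which concatenate to the answer.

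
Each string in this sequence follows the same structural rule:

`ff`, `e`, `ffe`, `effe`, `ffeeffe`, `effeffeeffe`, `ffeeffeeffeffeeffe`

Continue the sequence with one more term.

effeffeeffeffeeffeeffeffeeffe

Each term (from the third on) is the two preceding terms concatenated in order: term 3 = ff·e = ffe.
The next term joins effeffeeffe and ffeeffeeffeffeeffe.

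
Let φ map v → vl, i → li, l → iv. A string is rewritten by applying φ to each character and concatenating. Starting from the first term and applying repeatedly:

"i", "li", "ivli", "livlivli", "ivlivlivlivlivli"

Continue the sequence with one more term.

livlivlivlivlivlivlivlivlivlivli

Applying the rule to each of the 16 symbols of ivlivlivlivlivli gives the pieces li vl iv li vl iv li vl iv li vl iv li vl iv li, which concatenate to the answer.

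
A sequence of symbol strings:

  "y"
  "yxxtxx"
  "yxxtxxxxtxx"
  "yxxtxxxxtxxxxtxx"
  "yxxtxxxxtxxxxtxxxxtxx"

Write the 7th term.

yxxtxxxxtxxxxtxxxxtxxxxtxxxxtxx

Every step adds xxtxx to the end: s(k+1) = s(k)·xxtxx.
From yxxtxxxxtxxxxtxxxxtxx, 2 further steps: yxxtxxxxtxxxxtxxxxtxx → yxxtxxxxtxxxxtxxxxtxxxxtxx → (answer).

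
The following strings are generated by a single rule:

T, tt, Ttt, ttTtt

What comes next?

TttttTtt

This is a Fibonacci-style word recurrence s(k) = s(k−2)·s(k−1): e.g. T·tt = Ttt.
The next term joins Ttt and ttTtt.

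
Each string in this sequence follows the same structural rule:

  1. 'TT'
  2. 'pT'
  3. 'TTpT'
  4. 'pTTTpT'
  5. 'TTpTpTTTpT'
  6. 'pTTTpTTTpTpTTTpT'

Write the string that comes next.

Each term (from the third on) is the two preceding terms concatenated in order: term 3 = TT·pT = TTpT.
So term 7 is TTpTpTTTpT·pTTTpTTTpTpTTTpT.

TTpTpTTTpTpTTTpTTTpTpTTTpT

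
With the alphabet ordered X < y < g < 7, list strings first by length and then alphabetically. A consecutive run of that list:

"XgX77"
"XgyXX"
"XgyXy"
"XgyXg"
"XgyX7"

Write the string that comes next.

XgyyX

Find the rightmost character of XgyX7 below 7, bump it to the next letter, and reset everything to its right to X.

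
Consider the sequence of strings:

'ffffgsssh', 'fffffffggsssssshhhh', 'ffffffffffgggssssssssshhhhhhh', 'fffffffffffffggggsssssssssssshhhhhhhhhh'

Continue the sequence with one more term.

The n-th term is 3n+1 f's then n g's then 3n s's then 3n-2 h's (n = 1, 2, …).
At n = 5 the blocks have lengths 16, 5, 15, 13.

ffffffffffffffffgggggssssssssssssssshhhhhhhhhhhhh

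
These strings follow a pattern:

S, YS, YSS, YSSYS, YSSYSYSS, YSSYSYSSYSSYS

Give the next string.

From term 3 onward, concatenate the last term with the second-to-last: YS·S = YSS, YSS·YS = YSSYS, …
The next term joins YSSYSYSSYSSYS and YSSYSYSS.

YSSYSYSSYSSYSYSSYSYSS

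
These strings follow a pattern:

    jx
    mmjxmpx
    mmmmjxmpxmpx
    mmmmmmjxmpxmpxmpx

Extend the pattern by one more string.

mmmmmmmmjxmpxmpxmpxmpx

s(k+1) = mm·s(k)·mpx, so each term gains mm as a prefix and mpx as a suffix.
So the next term is mm·mmmmmmjxmpxmpxmpx·mpx.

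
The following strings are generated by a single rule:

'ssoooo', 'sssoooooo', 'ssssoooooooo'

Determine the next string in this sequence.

sssssoooooooooo

Reading off run lengths: s runs 2, 3, 4; o runs 4, 6, 8 — each is linear in n, where the shown terms are n = 2, 3, 4.
Setting n = 5 gives 5, 10 characters in each block.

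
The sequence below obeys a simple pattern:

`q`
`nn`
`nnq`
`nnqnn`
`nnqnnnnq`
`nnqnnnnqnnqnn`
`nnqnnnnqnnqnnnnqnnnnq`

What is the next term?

nnqnnnnqnnqnnnnqnnnnqnnqnnnnqnnqnn

This is a Fibonacci-style word recurrence s(k) = s(k−1)·s(k−2): e.g. nn·q = nnq.
So term 8 is nnqnnnnqnnqnnnnqnnnnq·nnqnnnnqnnqnn.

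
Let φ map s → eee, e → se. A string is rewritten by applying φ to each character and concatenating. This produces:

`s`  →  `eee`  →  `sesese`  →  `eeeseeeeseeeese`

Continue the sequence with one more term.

Rewriting the 15 symbols of eeeseeeeseeeese one by one yields se se se eee se se se se eee se se se se eee se; concatenated:

seseseeeeseseseseeeeseseseseeeese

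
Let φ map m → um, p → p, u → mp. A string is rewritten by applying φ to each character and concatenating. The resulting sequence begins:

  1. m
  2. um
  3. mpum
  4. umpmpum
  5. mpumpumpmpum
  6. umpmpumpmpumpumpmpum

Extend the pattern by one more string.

mpumpumpmpumpumpmpumpmpumpumpmpum

Applying the rule to each of the 20 symbols of umpmpumpmpumpumpmpum gives the pieces mp um p um p mp um p um p mp um p mp um p um p mp um, which concatenate to the answer.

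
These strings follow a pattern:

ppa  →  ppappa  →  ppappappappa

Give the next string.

ppappappappappappappappa

Each string is two copies of the previous one concatenated.
So the next term is two copies of ppappappappa.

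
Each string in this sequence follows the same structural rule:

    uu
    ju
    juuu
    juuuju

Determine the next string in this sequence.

juuujujuuu

Each term (from the third on) is the previous term followed by the one before it: term 3 = ju·uu = juuu.
The next term joins juuuju and juuu.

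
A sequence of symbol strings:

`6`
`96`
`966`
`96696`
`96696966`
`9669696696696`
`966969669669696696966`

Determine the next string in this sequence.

9669696696696966969669669696696696

From term 3 onward, concatenate the last term with the second-to-last: 96·6 = 966, 966·96 = 96696, …
The next term joins 966969669669696696966 and 9669696696696.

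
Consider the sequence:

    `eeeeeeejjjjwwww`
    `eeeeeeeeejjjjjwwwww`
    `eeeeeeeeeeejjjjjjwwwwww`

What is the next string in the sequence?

eeeeeeeeeeeeejjjjjjjwwwwwww

Reading off run lengths: e runs 7, 9, 11; j runs 4, 5, 6; w runs 4, 5, 6 — each is linear in n, where the shown terms are n = 3, 4, 5.
Setting n = 6 gives 13, 7, 7 characters in each block.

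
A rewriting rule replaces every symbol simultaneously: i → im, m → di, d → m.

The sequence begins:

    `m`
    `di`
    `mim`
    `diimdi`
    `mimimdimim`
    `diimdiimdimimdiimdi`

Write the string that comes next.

Applying the rule to each of the 19 symbols of diimdiimdimimdiimdi gives the pieces m im im di m im im di m im di im di m im im di m im, which concatenate to the answer.

mimimdimimimdimimdiimdimimimdimim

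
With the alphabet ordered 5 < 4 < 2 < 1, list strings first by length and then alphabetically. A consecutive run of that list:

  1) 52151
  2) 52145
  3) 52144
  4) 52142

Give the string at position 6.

Advancing 2 positions from 52142 through 52142 → 52141 reaches term 6.

52125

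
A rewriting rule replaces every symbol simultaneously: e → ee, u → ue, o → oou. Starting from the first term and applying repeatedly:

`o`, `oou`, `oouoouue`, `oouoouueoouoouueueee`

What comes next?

Replace each of the 20 characters of oouoouueoouoouueueee in place — oou oou ue oou oou ue ue ee oou oou ue oou oou ue ue ee ue ee ee ee — and concatenate.

oouoouueoouoouueueeeoouoouueoouoouueueeeueeeeeee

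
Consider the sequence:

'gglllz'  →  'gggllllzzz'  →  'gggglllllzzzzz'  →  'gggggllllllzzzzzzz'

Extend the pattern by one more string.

The n-th term is n+1 g's then n+2 l's then 2n-1 z's (n = 1, 2, …).
At n = 5 the blocks have lengths 6, 7, 9.

gggggglllllllzzzzzzzzz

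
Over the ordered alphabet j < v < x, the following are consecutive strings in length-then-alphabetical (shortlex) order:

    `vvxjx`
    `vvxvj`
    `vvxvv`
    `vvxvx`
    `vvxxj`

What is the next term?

vvxxv

Treat vvxxj as a base-3 numeral over the given alphabet and add one, carrying through any trailing x's.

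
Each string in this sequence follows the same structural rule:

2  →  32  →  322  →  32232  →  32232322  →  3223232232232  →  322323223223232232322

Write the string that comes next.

3223232232232322323223223232232232

This is a Fibonacci-style word recurrence s(k) = s(k−1)·s(k−2): e.g. 32·2 = 322.
Continuing: 322323223223232232322 · 3223232232232 gives term 8.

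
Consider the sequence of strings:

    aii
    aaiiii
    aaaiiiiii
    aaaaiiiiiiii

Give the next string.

aaaaaiiiiiiiiii

Each string has the form a^{n} i^{2n} (n = 1, 2, …).
Setting n = 5 gives 5, 10 characters in each block.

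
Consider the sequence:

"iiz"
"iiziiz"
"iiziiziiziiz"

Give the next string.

Every step duplicates the string.
One more doubling of iiziiziiziiz gives the answer.

iiziiziiziiziiziiziiziiz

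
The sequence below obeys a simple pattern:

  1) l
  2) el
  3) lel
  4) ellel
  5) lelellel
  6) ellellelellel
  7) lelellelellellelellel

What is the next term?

ellellelellellelellelellellelellel

From term 3 onward, concatenate the second-to-last term with the last: l·el = lel, el·lel = ellel, …
Continuing: ellellelellel · lelellelellellelellel gives term 8.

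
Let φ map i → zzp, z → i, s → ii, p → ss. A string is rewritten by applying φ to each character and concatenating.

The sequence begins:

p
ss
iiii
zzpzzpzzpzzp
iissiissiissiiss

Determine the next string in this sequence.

zzpzzpiiiizzpzzpiiiizzpzzpiiiizzpzzpiiii

Replace each of the 16 characters of iissiissiissiiss in place — zzp zzp ii ii zzp zzp ii ii zzp zzp ii ii zzp zzp ii ii — and concatenate.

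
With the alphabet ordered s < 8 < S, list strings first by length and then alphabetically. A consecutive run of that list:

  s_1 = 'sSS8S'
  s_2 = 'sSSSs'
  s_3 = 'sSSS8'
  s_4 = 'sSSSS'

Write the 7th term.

8sssS

Continuing the enumeration 3 steps past sSSSS: sSSSS → 8ssss → 8sss8 → (answer).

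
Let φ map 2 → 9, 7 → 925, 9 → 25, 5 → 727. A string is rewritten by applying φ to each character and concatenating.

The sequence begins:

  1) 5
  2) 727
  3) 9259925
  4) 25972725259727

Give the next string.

Rewriting the 14 symbols of 25972725259727 one by one yields 9 727 25 925 9 925 9 727 9 727 25 925 9 925; concatenated:

972725925992597279727259259925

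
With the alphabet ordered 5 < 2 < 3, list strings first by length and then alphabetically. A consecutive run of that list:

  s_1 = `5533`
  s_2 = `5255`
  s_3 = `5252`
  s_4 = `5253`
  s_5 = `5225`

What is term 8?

5235

Advancing 3 positions from 5225 through 5225 → 5222 → 5223 reaches term 8.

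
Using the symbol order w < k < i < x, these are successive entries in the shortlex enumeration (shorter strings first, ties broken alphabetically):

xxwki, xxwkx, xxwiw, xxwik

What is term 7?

xxwxw

Advancing 3 positions from xxwik through xxwik → xxwii → xxwix reaches term 7.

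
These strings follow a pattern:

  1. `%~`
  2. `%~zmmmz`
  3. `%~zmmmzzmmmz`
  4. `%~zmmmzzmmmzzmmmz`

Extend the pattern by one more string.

Each term is the previous one with zmmmz appended.
So the next term is %~zmmmzzmmmzzmmmz·zmmmz.

%~zmmmzzmmmzzmmmzzmmmz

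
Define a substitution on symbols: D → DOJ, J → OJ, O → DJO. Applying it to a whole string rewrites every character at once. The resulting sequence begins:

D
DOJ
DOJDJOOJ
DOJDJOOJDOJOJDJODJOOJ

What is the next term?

DOJDJOOJDOJOJDJODJOOJDOJDJOOJDJOOJDOJOJDJODOJOJDJODJOOJ

Applying the rule to each of the 21 symbols of DOJDJOOJDOJOJDJODJOOJ gives the pieces DOJ DJO OJ DOJ OJ DJO DJO OJ DOJ DJO OJ DJO OJ DOJ OJ DJO DOJ OJ DJO DJO OJ, which concatenate to the answer.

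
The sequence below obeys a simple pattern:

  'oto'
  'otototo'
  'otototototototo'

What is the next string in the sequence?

otototototototototototototototo

s(k+1) = s(k)·t·s(k) — each term doubles the last with 't' between the halves.
So the next term is two copies of otototototototo with 't' between the halves.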